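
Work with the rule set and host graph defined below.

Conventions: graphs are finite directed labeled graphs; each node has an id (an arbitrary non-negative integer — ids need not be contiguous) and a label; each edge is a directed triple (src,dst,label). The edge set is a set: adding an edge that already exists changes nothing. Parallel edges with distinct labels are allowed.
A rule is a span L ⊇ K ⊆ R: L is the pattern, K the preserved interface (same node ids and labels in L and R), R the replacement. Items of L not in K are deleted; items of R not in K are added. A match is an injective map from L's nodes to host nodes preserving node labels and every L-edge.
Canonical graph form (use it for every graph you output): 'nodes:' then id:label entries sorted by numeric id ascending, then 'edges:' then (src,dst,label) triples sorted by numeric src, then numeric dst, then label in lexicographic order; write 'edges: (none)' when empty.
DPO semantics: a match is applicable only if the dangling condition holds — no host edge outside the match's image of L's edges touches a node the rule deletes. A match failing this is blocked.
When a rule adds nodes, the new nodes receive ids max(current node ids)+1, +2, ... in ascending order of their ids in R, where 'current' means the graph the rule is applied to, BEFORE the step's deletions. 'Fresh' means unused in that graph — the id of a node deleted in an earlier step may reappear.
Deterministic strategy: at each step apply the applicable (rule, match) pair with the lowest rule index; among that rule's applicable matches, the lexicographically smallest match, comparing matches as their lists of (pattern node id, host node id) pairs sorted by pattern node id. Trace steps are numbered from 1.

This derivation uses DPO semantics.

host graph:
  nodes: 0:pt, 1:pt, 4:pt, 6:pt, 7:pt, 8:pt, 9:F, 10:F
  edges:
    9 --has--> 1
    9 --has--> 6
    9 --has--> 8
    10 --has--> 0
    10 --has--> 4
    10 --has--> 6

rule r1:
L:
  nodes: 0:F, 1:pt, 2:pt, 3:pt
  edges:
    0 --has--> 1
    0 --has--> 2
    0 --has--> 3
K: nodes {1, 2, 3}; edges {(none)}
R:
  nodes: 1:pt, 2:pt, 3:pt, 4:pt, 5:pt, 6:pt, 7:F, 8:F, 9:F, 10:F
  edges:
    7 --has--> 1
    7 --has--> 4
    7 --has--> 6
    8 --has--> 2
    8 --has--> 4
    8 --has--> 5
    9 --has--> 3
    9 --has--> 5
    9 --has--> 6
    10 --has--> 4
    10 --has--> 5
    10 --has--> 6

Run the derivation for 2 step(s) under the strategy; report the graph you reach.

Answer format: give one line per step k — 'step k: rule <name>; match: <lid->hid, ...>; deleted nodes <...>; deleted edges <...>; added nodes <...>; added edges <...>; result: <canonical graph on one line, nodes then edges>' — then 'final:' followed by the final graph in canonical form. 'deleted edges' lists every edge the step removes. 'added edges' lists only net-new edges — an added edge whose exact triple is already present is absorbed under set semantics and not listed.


step 1: rule r1; match: 0->9, 1->1, 2->6, 3->8; deleted nodes 9; deleted edges (9,1,has); (9,6,has); (9,8,has); added nodes 11, 12, 13, 14, 15, 16, 17; added edges (14,1,has); (14,11,has); (14,13,has); (15,6,has); (15,11,has); (15,12,has); (16,8,has); (16,12,has); (16,13,has); (17,11,has); (17,12,has); (17,13,has); result: nodes: 0:pt, 1:pt, 4:pt, 6:pt, 7:pt, 8:pt, 10:F, 11:pt, 12:pt, 13:pt, 14:F, 15:F, 16:F, 17:F edges: (10,0,has); (10,4,has); (10,6,has); (14,1,has); (14,11,has); (14,13,has); (15,6,has); (15,11,has); (15,12,has); (16,8,has); (16,12,has); (16,13,has); (17,11,has); (17,12,has); (17,13,has)
step 2: rule r1; match: 0->10, 1->0, 2->4, 3->6; deleted nodes 10; deleted edges (10,0,has); (10,4,has); (10,6,has); added nodes 18, 19, 20, 21, 22, 23, 24; added edges (21,0,has); (21,18,has); (21,20,has); (22,4,has); (22,18,has); (22,19,has); (23,6,has); (23,19,has); (23,20,has); (24,18,has); (24,19,has); (24,20,has); result: nodes: 0:pt, 1:pt, 4:pt, 6:pt, 7:pt, 8:pt, 11:pt, 12:pt, 13:pt, 14:F, 15:F, 16:F, 17:F, 18:pt, 19:pt, 20:pt, 21:F, 22:F, 23:F, 24:F edges: (14,1,has); (14,11,has); (14,13,has); (15,6,has); (15,11,has); (15,12,has); (16,8,has); (16,12,has); (16,13,has); (17,11,has); (17,12,has); (17,13,has); (21,0,has); (21,18,has); (21,20,has); (22,4,has); (22,18,has); (22,19,has); (23,6,has); (23,19,has); (23,20,has); (24,18,has); (24,19,has); (24,20,has)
final:
nodes: 0:pt, 1:pt, 4:pt, 6:pt, 7:pt, 8:pt, 11:pt, 12:pt, 13:pt, 14:F, 15:F, 16:F, 17:F, 18:pt, 19:pt, 20:pt, 21:F, 22:F, 23:F, 24:F
edges: (14,1,has); (14,11,has); (14,13,has); (15,6,has); (15,11,has); (15,12,has); (16,8,has); (16,12,has); (16,13,has); (17,11,has); (17,12,has); (17,13,has); (21,0,has); (21,18,has); (21,20,has); (22,4,has); (22,18,has); (22,19,has); (23,6,has); (23,19,has); (23,20,has); (24,18,has); (24,19,has); (24,20,has)


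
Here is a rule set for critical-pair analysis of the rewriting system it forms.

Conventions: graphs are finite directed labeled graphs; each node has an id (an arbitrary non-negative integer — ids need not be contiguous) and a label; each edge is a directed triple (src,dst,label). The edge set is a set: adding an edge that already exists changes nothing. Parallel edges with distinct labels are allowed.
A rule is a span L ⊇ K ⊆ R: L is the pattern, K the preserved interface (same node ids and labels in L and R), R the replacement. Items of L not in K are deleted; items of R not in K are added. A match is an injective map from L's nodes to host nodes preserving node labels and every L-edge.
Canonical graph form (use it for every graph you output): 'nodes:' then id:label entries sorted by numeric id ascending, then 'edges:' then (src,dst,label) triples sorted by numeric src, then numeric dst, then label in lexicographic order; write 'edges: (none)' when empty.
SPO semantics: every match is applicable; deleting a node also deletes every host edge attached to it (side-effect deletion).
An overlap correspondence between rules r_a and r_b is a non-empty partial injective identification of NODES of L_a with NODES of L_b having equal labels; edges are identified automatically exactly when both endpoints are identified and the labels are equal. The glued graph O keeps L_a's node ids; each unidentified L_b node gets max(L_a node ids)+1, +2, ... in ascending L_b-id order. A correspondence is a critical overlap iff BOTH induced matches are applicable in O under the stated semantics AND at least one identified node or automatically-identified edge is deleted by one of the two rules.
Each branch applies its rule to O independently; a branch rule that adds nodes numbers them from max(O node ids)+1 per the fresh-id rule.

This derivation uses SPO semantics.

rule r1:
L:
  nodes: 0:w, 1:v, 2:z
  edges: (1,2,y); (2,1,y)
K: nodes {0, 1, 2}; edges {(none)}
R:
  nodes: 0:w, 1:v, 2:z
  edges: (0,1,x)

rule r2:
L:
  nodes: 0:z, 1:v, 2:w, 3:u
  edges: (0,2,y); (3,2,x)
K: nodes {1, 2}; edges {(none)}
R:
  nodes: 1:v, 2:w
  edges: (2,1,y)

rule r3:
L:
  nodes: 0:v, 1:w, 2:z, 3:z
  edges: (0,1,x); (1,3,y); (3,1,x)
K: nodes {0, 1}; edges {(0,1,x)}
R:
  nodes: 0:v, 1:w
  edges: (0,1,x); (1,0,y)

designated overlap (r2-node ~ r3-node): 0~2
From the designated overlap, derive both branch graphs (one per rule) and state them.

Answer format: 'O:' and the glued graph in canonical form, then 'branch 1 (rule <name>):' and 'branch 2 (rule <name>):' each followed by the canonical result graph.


O:
nodes: 0:z, 1:v, 2:w, 3:u, 4:v, 5:w, 6:z
edges: (0,2,y); (3,2,x); (4,5,x); (5,6,y); (6,5,x)
branch 1 (rule r2):
nodes: 1:v, 2:w, 4:v, 5:w, 6:z
edges: (2,1,y); (4,5,x); (5,6,y); (6,5,x)
branch 2 (rule r3):
nodes: 1:v, 2:w, 3:u, 4:v, 5:w
edges: (3,2,x); (4,5,x); (5,4,y)


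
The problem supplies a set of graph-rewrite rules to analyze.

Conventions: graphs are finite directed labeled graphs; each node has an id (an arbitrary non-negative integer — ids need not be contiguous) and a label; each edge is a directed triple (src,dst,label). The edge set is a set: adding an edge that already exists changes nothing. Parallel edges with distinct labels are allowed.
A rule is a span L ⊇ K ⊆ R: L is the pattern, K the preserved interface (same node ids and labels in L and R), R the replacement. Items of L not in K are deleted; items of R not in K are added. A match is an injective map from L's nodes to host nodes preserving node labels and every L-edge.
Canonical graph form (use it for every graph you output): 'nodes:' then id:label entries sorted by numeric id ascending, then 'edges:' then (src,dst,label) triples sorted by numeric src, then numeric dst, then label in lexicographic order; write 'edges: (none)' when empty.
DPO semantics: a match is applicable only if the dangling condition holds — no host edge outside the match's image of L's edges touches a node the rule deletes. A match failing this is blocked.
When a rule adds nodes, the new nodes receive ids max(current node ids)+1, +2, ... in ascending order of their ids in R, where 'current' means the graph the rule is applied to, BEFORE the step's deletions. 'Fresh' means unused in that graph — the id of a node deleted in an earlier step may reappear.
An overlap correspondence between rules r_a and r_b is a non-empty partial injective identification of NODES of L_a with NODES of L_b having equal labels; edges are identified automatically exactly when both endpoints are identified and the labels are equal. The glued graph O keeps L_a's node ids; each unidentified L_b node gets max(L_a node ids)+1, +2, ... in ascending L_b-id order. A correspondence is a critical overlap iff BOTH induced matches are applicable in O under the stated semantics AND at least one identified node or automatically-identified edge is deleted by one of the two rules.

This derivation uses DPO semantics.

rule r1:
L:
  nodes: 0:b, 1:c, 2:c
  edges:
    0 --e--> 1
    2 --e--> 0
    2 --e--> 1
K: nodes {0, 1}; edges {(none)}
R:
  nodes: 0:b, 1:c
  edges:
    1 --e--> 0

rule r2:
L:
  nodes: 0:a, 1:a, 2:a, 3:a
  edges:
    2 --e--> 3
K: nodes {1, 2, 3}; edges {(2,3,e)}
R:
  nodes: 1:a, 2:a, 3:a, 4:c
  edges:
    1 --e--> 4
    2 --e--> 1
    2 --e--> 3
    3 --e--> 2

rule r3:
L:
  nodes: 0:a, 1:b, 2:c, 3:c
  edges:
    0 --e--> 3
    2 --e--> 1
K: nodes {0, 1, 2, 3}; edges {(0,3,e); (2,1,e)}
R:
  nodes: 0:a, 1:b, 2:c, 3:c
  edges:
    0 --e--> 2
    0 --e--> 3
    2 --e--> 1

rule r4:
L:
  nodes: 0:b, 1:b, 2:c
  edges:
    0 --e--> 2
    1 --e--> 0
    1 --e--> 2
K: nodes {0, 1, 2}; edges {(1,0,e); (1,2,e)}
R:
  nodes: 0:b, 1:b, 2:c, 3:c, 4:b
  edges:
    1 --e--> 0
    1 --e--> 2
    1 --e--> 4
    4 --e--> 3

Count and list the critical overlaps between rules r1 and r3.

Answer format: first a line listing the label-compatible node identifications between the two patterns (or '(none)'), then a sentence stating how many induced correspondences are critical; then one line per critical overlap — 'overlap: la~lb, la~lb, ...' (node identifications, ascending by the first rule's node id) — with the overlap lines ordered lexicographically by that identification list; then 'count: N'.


label-compatible node identifications between L(r1) and L(r3): 0~1, 1~2, 1~3, 2~2, 2~3
2 of the induced correspondences are critical overlaps of r1 and r3.
overlap: 0~1, 1~3, 2~2
overlap: 0~1, 2~2
count: 2


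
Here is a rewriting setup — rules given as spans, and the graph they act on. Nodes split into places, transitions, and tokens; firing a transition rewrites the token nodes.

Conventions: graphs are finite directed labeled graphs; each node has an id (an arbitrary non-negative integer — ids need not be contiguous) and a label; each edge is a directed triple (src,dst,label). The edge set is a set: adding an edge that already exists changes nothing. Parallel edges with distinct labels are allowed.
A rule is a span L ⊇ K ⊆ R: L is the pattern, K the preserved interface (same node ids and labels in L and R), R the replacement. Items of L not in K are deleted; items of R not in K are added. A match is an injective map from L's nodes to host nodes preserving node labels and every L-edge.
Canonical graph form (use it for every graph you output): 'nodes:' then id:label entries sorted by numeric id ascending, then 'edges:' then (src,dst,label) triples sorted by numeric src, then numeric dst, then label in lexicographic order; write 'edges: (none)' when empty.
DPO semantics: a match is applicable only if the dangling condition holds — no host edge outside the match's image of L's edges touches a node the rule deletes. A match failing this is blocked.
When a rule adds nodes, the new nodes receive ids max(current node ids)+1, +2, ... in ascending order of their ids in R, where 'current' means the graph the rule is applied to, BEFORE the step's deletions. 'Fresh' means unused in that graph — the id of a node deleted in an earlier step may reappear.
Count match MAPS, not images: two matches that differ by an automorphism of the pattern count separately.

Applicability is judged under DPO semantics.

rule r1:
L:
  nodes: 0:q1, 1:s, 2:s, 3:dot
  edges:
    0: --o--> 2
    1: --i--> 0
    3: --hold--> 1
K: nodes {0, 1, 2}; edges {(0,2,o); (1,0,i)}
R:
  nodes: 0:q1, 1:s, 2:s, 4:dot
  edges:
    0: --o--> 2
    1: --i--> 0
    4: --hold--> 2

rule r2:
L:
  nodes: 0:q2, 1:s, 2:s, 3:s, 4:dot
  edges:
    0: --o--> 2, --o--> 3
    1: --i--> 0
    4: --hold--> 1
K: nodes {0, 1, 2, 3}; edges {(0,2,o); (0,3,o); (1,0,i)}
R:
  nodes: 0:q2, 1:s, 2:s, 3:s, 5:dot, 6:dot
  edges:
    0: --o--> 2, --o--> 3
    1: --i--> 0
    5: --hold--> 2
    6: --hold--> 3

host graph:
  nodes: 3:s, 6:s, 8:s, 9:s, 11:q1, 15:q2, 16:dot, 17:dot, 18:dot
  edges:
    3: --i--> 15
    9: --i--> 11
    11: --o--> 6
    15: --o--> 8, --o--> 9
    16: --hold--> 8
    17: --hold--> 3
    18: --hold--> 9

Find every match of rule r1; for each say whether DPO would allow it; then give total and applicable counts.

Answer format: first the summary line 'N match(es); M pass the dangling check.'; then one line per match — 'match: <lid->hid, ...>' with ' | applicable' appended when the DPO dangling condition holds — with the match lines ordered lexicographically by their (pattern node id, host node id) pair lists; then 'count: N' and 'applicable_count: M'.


1 match(es); 1 pass the dangling check.
match: 0->11, 1->9, 2->6, 3->18 | applicable
count: 1
applicable_count: 1


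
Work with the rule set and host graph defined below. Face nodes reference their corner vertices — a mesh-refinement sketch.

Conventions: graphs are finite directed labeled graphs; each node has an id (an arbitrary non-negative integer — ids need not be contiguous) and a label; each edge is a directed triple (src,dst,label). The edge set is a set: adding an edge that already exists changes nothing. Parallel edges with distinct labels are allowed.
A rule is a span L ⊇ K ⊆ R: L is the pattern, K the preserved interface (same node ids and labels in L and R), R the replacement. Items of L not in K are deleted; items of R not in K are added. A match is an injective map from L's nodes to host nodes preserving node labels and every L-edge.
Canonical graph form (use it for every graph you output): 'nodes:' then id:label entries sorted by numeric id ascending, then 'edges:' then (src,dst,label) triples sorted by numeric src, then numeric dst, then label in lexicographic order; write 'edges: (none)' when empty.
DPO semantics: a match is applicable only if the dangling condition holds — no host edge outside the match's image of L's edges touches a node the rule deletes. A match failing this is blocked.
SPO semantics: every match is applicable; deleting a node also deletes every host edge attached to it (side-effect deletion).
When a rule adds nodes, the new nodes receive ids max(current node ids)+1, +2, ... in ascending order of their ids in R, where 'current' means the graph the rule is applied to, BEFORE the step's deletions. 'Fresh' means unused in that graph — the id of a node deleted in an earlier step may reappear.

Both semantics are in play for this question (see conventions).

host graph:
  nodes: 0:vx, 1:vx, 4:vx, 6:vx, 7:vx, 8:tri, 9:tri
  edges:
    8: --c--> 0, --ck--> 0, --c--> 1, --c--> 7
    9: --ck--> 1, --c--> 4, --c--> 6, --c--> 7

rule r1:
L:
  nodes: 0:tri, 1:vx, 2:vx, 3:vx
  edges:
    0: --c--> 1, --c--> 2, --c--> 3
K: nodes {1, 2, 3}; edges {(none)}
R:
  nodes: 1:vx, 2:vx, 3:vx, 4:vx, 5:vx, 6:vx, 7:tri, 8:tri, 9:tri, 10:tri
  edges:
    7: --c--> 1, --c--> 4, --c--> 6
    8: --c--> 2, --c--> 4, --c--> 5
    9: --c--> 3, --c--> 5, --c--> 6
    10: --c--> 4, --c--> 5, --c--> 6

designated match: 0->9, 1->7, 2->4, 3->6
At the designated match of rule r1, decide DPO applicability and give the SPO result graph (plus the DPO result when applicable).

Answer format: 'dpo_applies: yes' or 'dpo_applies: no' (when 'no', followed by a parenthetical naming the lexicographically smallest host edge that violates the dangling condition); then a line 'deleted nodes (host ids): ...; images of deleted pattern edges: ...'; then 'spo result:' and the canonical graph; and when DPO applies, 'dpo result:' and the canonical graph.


dpo_applies: no
(the rule deletes node 9, which keeps host edge (9,1,ck) outside the match image — the dangling condition fails, DPO blocks; SPO proceeds and side-deletes such edges)
deleted nodes (host ids): 9; images of deleted pattern edges: (9,4,c); (9,6,c); (9,7,c)
spo result:
nodes: 0:vx, 1:vx, 4:vx, 6:vx, 7:vx, 8:tri, 10:vx, 11:vx, 12:vx, 13:tri, 14:tri, 15:tri, 16:tri
edges: (8,0,c); (8,0,ck); (8,1,c); (8,7,c); (13,7,c); (13,10,c); (13,12,c); (14,4,c); (14,10,c); (14,11,c); (15,6,c); (15,11,c); (15,12,c); (16,10,c); (16,11,c); (16,12,c)


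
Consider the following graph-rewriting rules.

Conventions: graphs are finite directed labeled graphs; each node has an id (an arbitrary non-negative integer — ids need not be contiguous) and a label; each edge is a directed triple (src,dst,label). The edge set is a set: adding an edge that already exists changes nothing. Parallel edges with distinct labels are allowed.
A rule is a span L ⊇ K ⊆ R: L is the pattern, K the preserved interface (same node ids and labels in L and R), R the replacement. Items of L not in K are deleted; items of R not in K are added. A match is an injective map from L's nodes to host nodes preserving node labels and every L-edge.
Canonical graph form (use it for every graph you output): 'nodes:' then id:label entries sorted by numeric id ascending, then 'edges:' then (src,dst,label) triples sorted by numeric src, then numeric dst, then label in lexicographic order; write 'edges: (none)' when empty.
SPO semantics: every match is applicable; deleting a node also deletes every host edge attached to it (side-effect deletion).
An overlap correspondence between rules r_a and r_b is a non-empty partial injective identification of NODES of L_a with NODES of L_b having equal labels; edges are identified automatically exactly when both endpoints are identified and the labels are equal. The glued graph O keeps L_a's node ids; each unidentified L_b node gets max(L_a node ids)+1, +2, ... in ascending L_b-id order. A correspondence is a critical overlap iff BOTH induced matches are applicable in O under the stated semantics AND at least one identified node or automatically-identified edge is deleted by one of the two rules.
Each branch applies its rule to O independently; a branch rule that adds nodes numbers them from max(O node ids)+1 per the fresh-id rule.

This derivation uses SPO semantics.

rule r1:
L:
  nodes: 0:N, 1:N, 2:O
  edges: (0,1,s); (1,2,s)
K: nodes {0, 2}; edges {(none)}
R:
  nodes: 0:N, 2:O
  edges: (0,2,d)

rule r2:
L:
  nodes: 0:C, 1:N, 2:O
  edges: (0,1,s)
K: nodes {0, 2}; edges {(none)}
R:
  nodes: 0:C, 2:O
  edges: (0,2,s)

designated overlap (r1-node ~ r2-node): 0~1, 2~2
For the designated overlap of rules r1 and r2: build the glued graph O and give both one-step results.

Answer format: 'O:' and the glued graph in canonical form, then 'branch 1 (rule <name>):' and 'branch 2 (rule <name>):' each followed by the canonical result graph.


O:
nodes: 0:N, 1:N, 2:O, 3:C
edges: (0,1,s); (1,2,s); (3,0,s)
branch 1 (rule r1):
nodes: 0:N, 2:O, 3:C
edges: (0,2,d); (3,0,s)
branch 2 (rule r2):
nodes: 1:N, 2:O, 3:C
edges: (1,2,s); (3,2,s)


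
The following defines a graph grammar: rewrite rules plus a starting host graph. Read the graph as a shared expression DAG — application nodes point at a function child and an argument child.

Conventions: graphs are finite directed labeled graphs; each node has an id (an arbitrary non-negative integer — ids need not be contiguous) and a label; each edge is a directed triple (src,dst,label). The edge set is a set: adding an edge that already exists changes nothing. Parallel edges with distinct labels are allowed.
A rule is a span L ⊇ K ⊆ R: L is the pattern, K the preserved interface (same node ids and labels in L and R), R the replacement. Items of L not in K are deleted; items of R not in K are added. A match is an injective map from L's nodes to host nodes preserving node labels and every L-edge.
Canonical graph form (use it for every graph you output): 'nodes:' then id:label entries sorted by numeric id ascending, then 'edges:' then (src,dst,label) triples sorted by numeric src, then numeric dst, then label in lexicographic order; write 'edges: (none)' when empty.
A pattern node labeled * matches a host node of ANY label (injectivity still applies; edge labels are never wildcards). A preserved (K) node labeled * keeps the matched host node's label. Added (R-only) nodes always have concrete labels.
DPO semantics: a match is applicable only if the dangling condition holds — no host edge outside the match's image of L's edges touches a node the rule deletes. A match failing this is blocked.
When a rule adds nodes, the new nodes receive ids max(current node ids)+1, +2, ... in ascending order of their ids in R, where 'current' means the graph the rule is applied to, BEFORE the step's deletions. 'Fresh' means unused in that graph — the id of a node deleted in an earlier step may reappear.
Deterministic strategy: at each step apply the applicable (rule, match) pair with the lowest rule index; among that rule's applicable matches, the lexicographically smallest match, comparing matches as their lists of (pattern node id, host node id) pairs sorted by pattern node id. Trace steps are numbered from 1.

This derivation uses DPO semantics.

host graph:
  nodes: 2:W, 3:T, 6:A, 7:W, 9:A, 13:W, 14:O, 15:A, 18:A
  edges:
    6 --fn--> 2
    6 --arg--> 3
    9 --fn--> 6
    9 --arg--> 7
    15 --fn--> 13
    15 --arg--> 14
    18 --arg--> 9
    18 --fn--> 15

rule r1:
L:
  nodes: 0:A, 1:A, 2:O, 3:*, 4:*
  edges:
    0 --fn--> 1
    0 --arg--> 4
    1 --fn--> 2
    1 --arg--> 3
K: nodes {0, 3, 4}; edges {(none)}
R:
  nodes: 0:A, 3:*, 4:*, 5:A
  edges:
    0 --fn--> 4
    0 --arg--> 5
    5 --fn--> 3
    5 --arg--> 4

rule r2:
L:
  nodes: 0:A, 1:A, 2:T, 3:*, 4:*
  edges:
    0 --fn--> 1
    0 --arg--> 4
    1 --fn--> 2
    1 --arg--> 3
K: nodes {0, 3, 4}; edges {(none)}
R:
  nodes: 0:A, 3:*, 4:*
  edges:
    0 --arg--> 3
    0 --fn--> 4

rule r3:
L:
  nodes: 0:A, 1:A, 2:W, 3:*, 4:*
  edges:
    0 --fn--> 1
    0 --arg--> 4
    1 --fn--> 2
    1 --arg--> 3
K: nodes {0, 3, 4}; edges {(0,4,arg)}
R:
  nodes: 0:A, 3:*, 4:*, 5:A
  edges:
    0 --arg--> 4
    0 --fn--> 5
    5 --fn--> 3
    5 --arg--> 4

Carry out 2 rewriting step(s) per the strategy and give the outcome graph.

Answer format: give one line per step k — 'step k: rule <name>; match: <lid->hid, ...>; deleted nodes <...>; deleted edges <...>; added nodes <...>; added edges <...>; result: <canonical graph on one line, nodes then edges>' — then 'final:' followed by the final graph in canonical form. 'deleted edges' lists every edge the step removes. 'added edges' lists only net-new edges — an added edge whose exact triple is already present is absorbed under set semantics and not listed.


step 1: rule r3; match: 0->9, 1->6, 2->2, 3->3, 4->7; deleted nodes 2, 6; deleted edges (6,2,fn); (6,3,arg); (9,6,fn); added nodes 19; added edges (9,19,fn); (19,3,fn); (19,7,arg); result: nodes: 3:T, 7:W, 9:A, 13:W, 14:O, 15:A, 18:A, 19:A edges: (9,7,arg); (9,19,fn); (15,13,fn); (15,14,arg); (18,9,arg); (18,15,fn); (19,3,fn); (19,7,arg)
step 2: rule r3; match: 0->18, 1->15, 2->13, 3->14, 4->9; deleted nodes 13, 15; deleted edges (15,13,fn); (15,14,arg); (18,15,fn); added nodes 20; added edges (18,20,fn); (20,9,arg); (20,14,fn); result: nodes: 3:T, 7:W, 9:A, 14:O, 18:A, 19:A, 20:A edges: (9,7,arg); (9,19,fn); (18,9,arg); (18,20,fn); (19,3,fn); (19,7,arg); (20,9,arg); (20,14,fn)
final:
nodes: 3:T, 7:W, 9:A, 14:O, 18:A, 19:A, 20:A
edges: (9,7,arg); (9,19,fn); (18,9,arg); (18,20,fn); (19,3,fn); (19,7,arg); (20,9,arg); (20,14,fn)


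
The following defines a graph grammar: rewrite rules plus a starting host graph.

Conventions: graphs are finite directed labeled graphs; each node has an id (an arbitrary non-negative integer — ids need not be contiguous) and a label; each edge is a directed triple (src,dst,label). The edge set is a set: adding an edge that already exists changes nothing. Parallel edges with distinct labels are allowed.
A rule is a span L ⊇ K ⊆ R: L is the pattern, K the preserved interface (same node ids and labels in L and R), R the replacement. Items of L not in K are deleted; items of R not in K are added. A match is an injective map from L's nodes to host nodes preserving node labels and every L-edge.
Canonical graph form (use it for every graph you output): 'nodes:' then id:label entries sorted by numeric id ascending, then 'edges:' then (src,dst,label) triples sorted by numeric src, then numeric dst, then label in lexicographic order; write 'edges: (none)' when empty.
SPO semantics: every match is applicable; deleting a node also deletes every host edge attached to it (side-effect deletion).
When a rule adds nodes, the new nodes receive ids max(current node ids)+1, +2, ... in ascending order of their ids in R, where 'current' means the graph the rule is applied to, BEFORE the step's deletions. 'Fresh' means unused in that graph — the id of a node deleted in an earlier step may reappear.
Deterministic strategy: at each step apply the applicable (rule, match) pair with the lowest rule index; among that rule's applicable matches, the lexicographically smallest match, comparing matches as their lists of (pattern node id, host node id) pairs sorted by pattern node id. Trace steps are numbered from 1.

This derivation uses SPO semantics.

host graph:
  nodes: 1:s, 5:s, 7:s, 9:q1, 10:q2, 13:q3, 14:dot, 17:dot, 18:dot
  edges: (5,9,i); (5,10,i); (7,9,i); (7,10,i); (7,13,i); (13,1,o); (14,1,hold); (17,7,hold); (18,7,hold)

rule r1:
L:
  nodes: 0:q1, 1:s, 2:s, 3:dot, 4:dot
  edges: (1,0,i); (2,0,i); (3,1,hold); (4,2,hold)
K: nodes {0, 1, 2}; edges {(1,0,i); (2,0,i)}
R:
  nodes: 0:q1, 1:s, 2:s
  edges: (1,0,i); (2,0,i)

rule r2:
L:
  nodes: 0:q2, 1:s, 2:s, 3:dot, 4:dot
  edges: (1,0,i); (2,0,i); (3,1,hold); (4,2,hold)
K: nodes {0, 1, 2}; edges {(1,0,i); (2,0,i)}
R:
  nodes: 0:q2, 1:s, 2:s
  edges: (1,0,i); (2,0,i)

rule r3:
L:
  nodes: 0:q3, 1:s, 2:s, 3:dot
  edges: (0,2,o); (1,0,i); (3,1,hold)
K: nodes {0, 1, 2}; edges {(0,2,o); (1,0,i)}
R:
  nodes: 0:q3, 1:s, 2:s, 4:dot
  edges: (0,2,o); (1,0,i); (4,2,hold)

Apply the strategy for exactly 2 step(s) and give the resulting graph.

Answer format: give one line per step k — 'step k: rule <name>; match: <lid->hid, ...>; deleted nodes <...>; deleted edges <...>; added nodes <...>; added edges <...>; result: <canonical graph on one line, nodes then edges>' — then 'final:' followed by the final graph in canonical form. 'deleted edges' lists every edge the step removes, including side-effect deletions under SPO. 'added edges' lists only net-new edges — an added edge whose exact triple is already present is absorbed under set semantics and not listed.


step 1: rule r3; match: 0->13, 1->7, 2->1, 3->17; deleted nodes 17; deleted edges (17,7,hold); added nodes 19; added edges (19,1,hold); result: nodes: 1:s, 5:s, 7:s, 9:q1, 10:q2, 13:q3, 14:dot, 18:dot, 19:dot edges: (5,9,i); (5,10,i); (7,9,i); (7,10,i); (7,13,i); (13,1,o); (14,1,hold); (18,7,hold); (19,1,hold)
step 2: rule r3; match: 0->13, 1->7, 2->1, 3->18; deleted nodes 18; deleted edges (18,7,hold); added nodes 20; added edges (20,1,hold); result: nodes: 1:s, 5:s, 7:s, 9:q1, 10:q2, 13:q3, 14:dot, 19:dot, 20:dot edges: (5,9,i); (5,10,i); (7,9,i); (7,10,i); (7,13,i); (13,1,o); (14,1,hold); (19,1,hold); (20,1,hold)
final:
nodes: 1:s, 5:s, 7:s, 9:q1, 10:q2, 13:q3, 14:dot, 19:dot, 20:dot
edges: (5,9,i); (5,10,i); (7,9,i); (7,10,i); (7,13,i); (13,1,o); (14,1,hold); (19,1,hold); (20,1,hold)


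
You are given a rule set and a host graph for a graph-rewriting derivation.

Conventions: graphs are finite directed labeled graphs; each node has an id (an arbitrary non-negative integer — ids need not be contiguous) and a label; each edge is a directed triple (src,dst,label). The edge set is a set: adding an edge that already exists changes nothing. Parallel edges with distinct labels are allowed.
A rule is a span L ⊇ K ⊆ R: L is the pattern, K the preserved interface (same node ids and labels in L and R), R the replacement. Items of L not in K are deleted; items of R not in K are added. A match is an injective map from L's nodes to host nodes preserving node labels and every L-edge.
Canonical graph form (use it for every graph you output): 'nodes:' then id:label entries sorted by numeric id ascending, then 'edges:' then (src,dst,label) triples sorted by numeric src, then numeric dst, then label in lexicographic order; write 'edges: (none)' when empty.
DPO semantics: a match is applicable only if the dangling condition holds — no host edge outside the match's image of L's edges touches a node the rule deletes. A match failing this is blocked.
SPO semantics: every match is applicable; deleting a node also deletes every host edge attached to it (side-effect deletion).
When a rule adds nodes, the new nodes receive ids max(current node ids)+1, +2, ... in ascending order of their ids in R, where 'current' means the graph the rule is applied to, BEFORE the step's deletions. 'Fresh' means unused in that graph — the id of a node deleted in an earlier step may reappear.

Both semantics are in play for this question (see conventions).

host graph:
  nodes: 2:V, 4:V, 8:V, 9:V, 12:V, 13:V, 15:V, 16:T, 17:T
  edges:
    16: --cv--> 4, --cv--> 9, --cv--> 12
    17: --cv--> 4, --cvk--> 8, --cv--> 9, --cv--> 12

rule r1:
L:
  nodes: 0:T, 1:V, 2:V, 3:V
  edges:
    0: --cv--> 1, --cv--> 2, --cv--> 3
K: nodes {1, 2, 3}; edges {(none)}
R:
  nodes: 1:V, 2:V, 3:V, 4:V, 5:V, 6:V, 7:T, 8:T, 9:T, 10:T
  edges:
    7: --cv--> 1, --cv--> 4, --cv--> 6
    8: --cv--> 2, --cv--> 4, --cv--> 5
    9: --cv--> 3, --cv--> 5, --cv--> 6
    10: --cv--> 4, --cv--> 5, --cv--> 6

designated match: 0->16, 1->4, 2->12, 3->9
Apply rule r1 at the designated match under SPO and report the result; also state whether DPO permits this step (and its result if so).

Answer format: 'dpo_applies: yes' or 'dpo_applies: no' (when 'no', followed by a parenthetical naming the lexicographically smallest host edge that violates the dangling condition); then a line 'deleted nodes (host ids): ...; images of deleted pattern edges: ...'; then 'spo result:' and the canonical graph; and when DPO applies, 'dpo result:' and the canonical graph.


dpo_applies: yes
deleted nodes (host ids): 16; images of deleted pattern edges: (16,4,cv); (16,9,cv); (16,12,cv)
spo result:
nodes: 2:V, 4:V, 8:V, 9:V, 12:V, 13:V, 15:V, 17:T, 18:V, 19:V, 20:V, 21:T, 22:T, 23:T, 24:T
edges: (17,4,cv); (17,8,cvk); (17,9,cv); (17,12,cv); (21,4,cv); (21,18,cv); (21,20,cv); (22,12,cv); (22,18,cv); (22,19,cv); (23,9,cv); (23,19,cv); (23,20,cv); (24,18,cv); (24,19,cv); (24,20,cv)
dpo result:
nodes: 2:V, 4:V, 8:V, 9:V, 12:V, 13:V, 15:V, 17:T, 18:V, 19:V, 20:V, 21:T, 22:T, 23:T, 24:T
edges: (17,4,cv); (17,8,cvk); (17,9,cv); (17,12,cv); (21,4,cv); (21,18,cv); (21,20,cv); (22,12,cv); (22,18,cv); (22,19,cv); (23,9,cv); (23,19,cv); (23,20,cv); (24,18,cv); (24,19,cv); (24,20,cv)


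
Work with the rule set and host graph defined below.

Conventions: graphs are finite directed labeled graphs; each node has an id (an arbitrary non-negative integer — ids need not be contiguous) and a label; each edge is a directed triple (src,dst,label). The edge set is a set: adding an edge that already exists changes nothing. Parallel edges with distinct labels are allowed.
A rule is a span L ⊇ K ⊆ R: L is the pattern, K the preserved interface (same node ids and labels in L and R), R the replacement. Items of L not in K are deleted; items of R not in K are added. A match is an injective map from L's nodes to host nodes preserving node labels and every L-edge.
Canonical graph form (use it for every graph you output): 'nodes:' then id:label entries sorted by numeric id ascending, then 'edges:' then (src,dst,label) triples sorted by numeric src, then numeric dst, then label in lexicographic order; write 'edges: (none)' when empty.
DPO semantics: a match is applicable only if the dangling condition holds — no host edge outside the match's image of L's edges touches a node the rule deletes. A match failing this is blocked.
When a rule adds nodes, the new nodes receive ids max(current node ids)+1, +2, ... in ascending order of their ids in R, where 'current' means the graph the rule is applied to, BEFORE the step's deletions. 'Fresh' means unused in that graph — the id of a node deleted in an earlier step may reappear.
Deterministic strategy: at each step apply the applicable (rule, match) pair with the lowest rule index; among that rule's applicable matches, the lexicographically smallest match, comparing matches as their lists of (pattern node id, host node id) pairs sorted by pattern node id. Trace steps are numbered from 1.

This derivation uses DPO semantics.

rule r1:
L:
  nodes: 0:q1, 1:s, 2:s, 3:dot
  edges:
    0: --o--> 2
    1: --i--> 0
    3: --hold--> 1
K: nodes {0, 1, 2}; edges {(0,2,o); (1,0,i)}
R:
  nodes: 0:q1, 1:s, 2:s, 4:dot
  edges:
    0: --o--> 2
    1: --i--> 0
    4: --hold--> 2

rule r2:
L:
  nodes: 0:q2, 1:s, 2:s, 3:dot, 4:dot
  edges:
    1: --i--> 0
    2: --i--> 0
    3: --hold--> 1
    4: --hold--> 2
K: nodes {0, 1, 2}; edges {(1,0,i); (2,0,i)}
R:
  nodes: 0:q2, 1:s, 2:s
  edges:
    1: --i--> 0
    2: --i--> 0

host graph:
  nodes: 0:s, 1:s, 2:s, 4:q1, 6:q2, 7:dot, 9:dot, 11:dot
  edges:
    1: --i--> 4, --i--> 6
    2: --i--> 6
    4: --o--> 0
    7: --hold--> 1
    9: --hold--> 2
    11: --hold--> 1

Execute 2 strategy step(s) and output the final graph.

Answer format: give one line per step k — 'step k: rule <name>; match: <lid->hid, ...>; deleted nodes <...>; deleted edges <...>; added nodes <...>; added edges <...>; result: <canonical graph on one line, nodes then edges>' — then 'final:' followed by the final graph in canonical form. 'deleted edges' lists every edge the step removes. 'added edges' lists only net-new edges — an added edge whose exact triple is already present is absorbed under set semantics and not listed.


step 1: rule r1; match: 0->4, 1->1, 2->0, 3->7; deleted nodes 7; deleted edges (7,1,hold); added nodes 12; added edges (12,0,hold); result: nodes: 0:s, 1:s, 2:s, 4:q1, 6:q2, 9:dot, 11:dot, 12:dot edges: (1,4,i); (1,6,i); (2,6,i); (4,0,o); (9,2,hold); (11,1,hold); (12,0,hold)
step 2: rule r1; match: 0->4, 1->1, 2->0, 3->11; deleted nodes 11; deleted edges (11,1,hold); added nodes 13; added edges (13,0,hold); result: nodes: 0:s, 1:s, 2:s, 4:q1, 6:q2, 9:dot, 12:dot, 13:dot edges: (1,4,i); (1,6,i); (2,6,i); (4,0,o); (9,2,hold); (12,0,hold); (13,0,hold)
final:
nodes: 0:s, 1:s, 2:s, 4:q1, 6:q2, 9:dot, 12:dot, 13:dot
edges: (1,4,i); (1,6,i); (2,6,i); (4,0,o); (9,2,hold); (12,0,hold); (13,0,hold)


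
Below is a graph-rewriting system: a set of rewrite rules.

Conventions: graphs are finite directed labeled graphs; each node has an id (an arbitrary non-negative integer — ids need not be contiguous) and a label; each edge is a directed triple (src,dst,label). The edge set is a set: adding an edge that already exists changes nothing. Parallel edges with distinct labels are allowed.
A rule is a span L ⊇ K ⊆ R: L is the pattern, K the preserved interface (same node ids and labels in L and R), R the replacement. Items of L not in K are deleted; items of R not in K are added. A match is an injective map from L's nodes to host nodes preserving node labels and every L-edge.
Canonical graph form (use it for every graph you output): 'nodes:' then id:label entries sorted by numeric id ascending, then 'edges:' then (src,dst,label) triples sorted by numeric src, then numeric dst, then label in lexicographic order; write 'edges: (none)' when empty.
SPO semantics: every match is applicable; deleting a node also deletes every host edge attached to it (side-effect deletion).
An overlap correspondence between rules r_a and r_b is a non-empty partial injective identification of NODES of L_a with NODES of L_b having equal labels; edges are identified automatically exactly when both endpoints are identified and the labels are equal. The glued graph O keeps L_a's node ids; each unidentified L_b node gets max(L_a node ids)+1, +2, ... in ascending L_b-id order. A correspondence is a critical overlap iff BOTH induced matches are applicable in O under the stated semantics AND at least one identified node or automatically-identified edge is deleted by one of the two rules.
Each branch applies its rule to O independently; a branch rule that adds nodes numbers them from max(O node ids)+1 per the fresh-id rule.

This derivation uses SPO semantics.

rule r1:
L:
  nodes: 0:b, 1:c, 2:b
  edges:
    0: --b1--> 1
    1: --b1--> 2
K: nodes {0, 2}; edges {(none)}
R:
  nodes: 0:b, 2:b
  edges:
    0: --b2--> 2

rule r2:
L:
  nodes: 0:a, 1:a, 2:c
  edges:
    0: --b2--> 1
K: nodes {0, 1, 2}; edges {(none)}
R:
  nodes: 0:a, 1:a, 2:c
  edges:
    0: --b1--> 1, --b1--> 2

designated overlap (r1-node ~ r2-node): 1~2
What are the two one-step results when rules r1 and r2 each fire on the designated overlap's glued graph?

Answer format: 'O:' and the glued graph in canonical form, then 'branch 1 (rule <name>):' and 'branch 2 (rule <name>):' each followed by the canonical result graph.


O:
nodes: 0:b, 1:c, 2:b, 3:a, 4:a
edges: (0,1,b1); (1,2,b1); (3,4,b2)
branch 1 (rule r1):
nodes: 0:b, 2:b, 3:a, 4:a
edges: (0,2,b2); (3,4,b2)
branch 2 (rule r2):
nodes: 0:b, 1:c, 2:b, 3:a, 4:a
edges: (0,1,b1); (1,2,b1); (3,1,b1); (3,4,b1)


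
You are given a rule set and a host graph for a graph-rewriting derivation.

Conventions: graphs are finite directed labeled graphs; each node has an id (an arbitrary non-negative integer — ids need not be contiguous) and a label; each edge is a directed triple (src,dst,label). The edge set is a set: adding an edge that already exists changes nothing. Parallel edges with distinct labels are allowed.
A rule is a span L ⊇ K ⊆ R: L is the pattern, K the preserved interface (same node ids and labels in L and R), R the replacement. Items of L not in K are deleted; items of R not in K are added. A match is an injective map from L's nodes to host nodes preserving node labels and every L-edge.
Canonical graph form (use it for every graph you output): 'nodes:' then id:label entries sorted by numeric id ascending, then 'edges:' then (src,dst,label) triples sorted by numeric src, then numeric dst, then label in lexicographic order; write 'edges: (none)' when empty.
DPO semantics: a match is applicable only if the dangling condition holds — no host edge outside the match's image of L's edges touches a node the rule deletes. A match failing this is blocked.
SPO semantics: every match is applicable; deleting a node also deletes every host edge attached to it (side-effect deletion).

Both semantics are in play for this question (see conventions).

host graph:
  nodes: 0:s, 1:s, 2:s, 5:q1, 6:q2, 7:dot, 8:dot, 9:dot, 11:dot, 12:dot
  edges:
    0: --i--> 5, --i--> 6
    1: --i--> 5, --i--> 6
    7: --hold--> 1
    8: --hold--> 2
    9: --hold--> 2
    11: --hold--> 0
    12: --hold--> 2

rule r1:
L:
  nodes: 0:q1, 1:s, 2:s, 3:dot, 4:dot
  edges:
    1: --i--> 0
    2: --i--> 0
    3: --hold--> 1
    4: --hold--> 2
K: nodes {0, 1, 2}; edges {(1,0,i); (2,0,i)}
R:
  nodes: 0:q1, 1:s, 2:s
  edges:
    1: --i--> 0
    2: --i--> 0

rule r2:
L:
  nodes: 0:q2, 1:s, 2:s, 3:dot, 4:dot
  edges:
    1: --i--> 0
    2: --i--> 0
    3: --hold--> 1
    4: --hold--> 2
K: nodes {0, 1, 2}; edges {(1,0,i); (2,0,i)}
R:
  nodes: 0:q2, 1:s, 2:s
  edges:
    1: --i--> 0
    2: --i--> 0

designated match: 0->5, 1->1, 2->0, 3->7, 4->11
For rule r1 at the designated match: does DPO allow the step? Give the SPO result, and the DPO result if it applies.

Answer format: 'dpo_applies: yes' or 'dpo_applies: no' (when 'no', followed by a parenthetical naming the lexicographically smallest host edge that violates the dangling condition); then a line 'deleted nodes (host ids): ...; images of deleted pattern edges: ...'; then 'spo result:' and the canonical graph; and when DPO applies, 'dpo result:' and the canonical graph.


dpo_applies: yes
deleted nodes (host ids): 7, 11; images of deleted pattern edges: (7,1,hold); (11,0,hold)
spo result:
nodes: 0:s, 1:s, 2:s, 5:q1, 6:q2, 8:dot, 9:dot, 12:dot
edges: (0,5,i); (0,6,i); (1,5,i); (1,6,i); (8,2,hold); (9,2,hold); (12,2,hold)
dpo result:
nodes: 0:s, 1:s, 2:s, 5:q1, 6:q2, 8:dot, 9:dot, 12:dot
edges: (0,5,i); (0,6,i); (1,5,i); (1,6,i); (8,2,hold); (9,2,hold); (12,2,hold)
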